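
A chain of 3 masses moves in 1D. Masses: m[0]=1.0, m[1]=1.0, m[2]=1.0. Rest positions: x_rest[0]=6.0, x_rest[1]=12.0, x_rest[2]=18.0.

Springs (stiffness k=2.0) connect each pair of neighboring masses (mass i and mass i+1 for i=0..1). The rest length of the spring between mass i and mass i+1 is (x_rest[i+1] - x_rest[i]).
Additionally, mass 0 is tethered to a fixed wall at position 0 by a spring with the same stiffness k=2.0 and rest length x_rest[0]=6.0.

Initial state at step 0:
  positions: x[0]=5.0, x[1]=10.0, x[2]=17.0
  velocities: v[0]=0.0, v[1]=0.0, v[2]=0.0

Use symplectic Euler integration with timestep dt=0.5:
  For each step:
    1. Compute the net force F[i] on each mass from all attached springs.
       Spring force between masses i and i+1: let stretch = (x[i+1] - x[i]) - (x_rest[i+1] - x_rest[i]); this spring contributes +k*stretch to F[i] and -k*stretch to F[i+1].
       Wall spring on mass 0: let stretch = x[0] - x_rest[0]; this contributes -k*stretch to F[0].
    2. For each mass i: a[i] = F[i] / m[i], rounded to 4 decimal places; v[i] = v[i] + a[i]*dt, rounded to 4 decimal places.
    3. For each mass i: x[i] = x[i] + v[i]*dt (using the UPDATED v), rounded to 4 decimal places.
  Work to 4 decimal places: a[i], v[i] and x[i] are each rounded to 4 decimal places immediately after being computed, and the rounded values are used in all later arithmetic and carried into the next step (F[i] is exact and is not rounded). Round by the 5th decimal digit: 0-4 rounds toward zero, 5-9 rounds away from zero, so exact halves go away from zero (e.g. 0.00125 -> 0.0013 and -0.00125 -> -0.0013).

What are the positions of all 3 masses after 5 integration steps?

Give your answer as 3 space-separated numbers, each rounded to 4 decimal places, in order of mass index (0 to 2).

Step 0: x=[5.0000 10.0000 17.0000] v=[0.0000 0.0000 0.0000]
Step 1: x=[5.0000 11.0000 16.5000] v=[0.0000 2.0000 -1.0000]
Step 2: x=[5.5000 11.7500 16.2500] v=[1.0000 1.5000 -0.5000]
Step 3: x=[6.3750 11.6250 16.7500] v=[1.7500 -0.2500 1.0000]
Step 4: x=[6.6875 11.4375 17.6875] v=[0.6250 -0.3750 1.8750]
Step 5: x=[6.0313 12.0000 18.5000] v=[-1.3125 1.1250 1.6250]

Answer: 6.0313 12.0000 18.5000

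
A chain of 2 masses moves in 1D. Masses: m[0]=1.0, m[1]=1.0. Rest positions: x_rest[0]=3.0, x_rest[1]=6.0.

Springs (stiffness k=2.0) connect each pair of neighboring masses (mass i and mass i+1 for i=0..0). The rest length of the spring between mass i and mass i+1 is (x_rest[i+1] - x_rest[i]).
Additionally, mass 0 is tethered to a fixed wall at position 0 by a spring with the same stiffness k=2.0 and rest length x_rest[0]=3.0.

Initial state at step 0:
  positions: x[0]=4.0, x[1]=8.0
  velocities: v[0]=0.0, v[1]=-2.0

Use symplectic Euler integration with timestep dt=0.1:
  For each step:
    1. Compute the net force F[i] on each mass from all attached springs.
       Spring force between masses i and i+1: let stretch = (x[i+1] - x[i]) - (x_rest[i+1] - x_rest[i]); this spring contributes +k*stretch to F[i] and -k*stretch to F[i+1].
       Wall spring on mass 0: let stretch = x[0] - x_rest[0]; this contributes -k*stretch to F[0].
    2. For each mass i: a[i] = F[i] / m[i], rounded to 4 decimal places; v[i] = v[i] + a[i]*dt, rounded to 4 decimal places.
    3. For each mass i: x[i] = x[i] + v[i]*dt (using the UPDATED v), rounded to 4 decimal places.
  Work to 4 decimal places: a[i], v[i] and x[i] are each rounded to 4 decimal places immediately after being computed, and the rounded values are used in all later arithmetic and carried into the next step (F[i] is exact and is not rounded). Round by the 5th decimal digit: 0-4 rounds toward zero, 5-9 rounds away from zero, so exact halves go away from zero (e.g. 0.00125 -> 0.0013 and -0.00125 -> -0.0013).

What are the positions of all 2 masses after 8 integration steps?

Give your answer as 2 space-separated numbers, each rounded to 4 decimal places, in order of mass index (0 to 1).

Answer: 3.6468 6.0552

Derivation:
Step 0: x=[4.0000 8.0000] v=[0.0000 -2.0000]
Step 1: x=[4.0000 7.7800] v=[0.0000 -2.2000]
Step 2: x=[3.9956 7.5444] v=[-0.0440 -2.3560]
Step 3: x=[3.9823 7.2978] v=[-0.1334 -2.4658]
Step 4: x=[3.9556 7.0449] v=[-0.2668 -2.5289]
Step 5: x=[3.9116 6.7902] v=[-0.4401 -2.5468]
Step 6: x=[3.8469 6.5380] v=[-0.6467 -2.5225]
Step 7: x=[3.7591 6.2919] v=[-0.8779 -2.4607]
Step 8: x=[3.6468 6.0552] v=[-1.1232 -2.3673]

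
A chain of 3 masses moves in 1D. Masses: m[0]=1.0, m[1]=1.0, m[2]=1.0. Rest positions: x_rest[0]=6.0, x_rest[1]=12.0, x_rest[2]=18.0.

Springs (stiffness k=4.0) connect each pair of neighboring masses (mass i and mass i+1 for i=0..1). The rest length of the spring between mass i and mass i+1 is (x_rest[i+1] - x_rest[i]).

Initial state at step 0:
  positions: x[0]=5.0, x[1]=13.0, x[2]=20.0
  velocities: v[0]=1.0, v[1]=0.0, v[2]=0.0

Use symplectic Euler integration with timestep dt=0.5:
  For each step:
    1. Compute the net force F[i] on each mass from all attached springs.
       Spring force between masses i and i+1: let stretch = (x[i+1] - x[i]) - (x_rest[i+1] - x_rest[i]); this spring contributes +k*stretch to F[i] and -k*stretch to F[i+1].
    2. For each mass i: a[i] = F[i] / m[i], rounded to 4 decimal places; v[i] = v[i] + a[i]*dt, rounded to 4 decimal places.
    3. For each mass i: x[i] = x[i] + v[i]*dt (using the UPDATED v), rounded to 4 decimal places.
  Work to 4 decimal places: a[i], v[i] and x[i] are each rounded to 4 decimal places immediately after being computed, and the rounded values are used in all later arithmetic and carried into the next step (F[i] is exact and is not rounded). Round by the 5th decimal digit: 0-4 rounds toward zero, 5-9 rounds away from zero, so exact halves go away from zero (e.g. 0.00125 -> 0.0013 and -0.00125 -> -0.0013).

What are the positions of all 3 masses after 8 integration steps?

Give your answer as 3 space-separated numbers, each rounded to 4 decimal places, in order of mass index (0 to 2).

Step 0: x=[5.0000 13.0000 20.0000] v=[1.0000 0.0000 0.0000]
Step 1: x=[7.5000 12.0000 19.0000] v=[5.0000 -2.0000 -2.0000]
Step 2: x=[8.5000 13.5000 17.0000] v=[2.0000 3.0000 -4.0000]
Step 3: x=[8.5000 13.5000 17.5000] v=[0.0000 0.0000 1.0000]
Step 4: x=[7.5000 12.5000 20.0000] v=[-2.0000 -2.0000 5.0000]
Step 5: x=[5.5000 14.0000 21.0000] v=[-4.0000 3.0000 2.0000]
Step 6: x=[6.0000 14.0000 21.0000] v=[1.0000 0.0000 0.0000]
Step 7: x=[8.5000 13.0000 20.0000] v=[5.0000 -2.0000 -2.0000]
Step 8: x=[9.5000 14.5000 18.0000] v=[2.0000 3.0000 -4.0000]

Answer: 9.5000 14.5000 18.0000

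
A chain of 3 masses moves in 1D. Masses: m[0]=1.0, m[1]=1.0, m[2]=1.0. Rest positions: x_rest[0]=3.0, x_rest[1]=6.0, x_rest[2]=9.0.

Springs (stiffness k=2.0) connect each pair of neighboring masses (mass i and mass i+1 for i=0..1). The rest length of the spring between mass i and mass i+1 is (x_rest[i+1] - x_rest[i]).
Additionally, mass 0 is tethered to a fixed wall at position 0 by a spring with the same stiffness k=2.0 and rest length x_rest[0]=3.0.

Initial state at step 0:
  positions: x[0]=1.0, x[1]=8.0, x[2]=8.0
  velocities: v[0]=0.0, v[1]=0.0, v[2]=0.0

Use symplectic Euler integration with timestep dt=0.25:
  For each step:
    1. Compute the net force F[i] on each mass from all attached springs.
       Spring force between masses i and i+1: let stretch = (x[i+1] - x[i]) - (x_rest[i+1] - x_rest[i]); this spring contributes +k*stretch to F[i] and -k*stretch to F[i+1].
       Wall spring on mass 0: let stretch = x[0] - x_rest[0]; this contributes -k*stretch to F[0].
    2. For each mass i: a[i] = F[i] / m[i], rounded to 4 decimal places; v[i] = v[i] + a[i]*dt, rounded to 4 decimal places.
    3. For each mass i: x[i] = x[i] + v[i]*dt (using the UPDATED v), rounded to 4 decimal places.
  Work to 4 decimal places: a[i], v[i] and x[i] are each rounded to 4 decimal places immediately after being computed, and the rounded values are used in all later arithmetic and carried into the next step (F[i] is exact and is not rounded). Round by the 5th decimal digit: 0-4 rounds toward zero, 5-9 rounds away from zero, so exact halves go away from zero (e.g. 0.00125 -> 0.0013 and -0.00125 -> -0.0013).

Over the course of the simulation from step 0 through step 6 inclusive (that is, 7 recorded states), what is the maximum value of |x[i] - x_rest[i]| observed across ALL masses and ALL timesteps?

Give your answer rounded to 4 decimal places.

Answer: 2.3252

Derivation:
Step 0: x=[1.0000 8.0000 8.0000] v=[0.0000 0.0000 0.0000]
Step 1: x=[1.7500 7.1250 8.3750] v=[3.0000 -3.5000 1.5000]
Step 2: x=[2.9531 5.7344 8.9688] v=[4.8125 -5.5625 2.3750]
Step 3: x=[4.1348 4.4004 9.5333] v=[4.7266 -5.3360 2.2578]
Step 4: x=[4.8328 3.6748 9.8312] v=[2.7920 -2.9024 1.1914]
Step 5: x=[4.7820 3.8635 9.7345] v=[-0.2034 0.7548 -0.3868]
Step 6: x=[4.0186 4.9009 9.2789] v=[-3.0537 4.1496 -1.8223]
Max displacement = 2.3252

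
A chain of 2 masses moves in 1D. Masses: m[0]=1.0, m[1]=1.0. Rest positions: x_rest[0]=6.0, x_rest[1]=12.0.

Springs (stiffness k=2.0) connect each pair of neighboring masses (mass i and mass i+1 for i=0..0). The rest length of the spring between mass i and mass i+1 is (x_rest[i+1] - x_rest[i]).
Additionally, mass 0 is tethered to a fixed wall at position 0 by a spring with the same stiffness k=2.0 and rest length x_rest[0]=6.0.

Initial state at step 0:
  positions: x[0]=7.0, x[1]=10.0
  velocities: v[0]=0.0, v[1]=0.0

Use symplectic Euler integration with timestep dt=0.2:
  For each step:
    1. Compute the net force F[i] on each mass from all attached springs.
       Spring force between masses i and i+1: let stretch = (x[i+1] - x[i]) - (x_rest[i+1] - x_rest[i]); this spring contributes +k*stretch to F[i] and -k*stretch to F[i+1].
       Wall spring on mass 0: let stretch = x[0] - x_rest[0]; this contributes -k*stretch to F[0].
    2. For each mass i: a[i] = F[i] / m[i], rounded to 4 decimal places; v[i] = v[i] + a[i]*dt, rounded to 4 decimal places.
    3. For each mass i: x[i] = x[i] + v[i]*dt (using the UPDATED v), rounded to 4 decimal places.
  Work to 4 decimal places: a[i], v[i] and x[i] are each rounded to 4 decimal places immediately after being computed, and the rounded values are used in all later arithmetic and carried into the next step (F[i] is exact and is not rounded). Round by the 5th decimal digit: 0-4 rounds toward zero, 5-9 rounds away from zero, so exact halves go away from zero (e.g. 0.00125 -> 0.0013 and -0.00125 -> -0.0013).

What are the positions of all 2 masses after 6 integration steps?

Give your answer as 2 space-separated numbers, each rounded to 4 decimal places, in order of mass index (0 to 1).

Answer: 4.0938 12.5958

Derivation:
Step 0: x=[7.0000 10.0000] v=[0.0000 0.0000]
Step 1: x=[6.6800 10.2400] v=[-1.6000 1.2000]
Step 2: x=[6.1104 10.6752] v=[-2.8480 2.1760]
Step 3: x=[5.4172 11.2252] v=[-3.4662 2.7501]
Step 4: x=[4.7552 11.7906] v=[-3.3099 2.8269]
Step 5: x=[4.2756 12.2731] v=[-2.3978 2.4127]
Step 6: x=[4.0938 12.5958] v=[-0.9090 1.6137]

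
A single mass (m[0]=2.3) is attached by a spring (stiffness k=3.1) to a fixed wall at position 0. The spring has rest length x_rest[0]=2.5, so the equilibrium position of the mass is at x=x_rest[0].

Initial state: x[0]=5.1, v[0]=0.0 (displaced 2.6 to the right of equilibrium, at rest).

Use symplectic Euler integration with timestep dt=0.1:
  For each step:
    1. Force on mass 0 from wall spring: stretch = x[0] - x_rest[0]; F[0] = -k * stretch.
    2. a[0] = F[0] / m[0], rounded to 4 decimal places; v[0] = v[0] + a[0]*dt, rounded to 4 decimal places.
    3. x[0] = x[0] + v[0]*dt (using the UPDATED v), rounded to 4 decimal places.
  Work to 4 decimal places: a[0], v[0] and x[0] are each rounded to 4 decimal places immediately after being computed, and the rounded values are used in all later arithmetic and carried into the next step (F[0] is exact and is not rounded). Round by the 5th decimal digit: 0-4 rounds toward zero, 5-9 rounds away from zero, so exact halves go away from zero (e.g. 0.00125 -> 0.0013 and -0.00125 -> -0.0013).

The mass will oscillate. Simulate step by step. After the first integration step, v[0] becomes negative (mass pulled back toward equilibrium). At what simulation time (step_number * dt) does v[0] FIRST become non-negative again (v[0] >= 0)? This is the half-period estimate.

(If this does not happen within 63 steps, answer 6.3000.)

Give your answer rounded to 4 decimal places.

Answer: 2.8000

Derivation:
Step 0: x=[5.1000] v=[0.0000]
Step 1: x=[5.0650] v=[-0.3504]
Step 2: x=[4.9954] v=[-0.6961]
Step 3: x=[4.8922] v=[-1.0324]
Step 4: x=[4.7567] v=[-1.3548]
Step 5: x=[4.5908] v=[-1.6590]
Step 6: x=[4.3967] v=[-1.9408]
Step 7: x=[4.1771] v=[-2.1964]
Step 8: x=[3.9349] v=[-2.4224]
Step 9: x=[3.6733] v=[-2.6158]
Step 10: x=[3.3959] v=[-2.7739]
Step 11: x=[3.1064] v=[-2.8947]
Step 12: x=[2.8088] v=[-2.9764]
Step 13: x=[2.5070] v=[-3.0180]
Step 14: x=[2.2051] v=[-3.0189]
Step 15: x=[1.9072] v=[-2.9792]
Step 16: x=[1.6173] v=[-2.8993]
Step 17: x=[1.3393] v=[-2.7803]
Step 18: x=[1.0769] v=[-2.6239]
Step 19: x=[0.8337] v=[-2.4321]
Step 20: x=[0.6130] v=[-2.2075]
Step 21: x=[0.4177] v=[-1.9532]
Step 22: x=[0.2505] v=[-1.6725]
Step 23: x=[0.1136] v=[-1.3693]
Step 24: x=[0.0088] v=[-1.0477]
Step 25: x=[-0.0624] v=[-0.7119]
Step 26: x=[-0.0991] v=[-0.3665]
Step 27: x=[-0.1007] v=[-0.0162]
Step 28: x=[-0.0673] v=[0.3343]
First v>=0 after going negative at step 28, time=2.8000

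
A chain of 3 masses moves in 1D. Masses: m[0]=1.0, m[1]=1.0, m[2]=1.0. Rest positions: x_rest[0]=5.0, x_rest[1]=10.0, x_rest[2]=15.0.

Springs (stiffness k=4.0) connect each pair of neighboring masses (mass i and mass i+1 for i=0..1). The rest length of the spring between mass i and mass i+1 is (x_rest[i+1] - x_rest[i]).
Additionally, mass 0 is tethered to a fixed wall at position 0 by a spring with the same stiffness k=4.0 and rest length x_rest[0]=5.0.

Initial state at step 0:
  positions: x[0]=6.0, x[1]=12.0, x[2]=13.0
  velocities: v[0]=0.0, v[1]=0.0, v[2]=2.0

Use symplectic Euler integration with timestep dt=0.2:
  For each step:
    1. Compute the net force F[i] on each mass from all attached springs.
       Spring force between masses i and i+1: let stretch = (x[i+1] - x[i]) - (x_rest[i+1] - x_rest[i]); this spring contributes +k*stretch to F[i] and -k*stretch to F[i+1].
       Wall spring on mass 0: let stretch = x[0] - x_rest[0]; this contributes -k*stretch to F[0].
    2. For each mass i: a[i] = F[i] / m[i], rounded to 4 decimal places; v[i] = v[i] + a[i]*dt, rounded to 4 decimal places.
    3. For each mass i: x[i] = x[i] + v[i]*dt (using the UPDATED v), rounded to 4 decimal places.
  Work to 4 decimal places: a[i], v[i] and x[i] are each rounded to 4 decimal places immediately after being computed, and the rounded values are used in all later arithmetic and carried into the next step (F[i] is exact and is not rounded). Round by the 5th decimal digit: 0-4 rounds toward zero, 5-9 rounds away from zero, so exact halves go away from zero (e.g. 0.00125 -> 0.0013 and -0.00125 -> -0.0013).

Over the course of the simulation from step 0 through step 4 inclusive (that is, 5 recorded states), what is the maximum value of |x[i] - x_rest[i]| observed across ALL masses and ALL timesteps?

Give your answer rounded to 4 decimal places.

Answer: 2.6355

Derivation:
Step 0: x=[6.0000 12.0000 13.0000] v=[0.0000 0.0000 2.0000]
Step 1: x=[6.0000 11.2000 14.0400] v=[0.0000 -4.0000 5.2000]
Step 2: x=[5.8720 10.0224 15.4256] v=[-0.6400 -5.8880 6.9280]
Step 3: x=[5.4685 9.0452 16.7467] v=[-2.0173 -4.8858 6.6054]
Step 4: x=[4.7624 8.7280 17.6355] v=[-3.5307 -1.5860 4.4442]
Max displacement = 2.6355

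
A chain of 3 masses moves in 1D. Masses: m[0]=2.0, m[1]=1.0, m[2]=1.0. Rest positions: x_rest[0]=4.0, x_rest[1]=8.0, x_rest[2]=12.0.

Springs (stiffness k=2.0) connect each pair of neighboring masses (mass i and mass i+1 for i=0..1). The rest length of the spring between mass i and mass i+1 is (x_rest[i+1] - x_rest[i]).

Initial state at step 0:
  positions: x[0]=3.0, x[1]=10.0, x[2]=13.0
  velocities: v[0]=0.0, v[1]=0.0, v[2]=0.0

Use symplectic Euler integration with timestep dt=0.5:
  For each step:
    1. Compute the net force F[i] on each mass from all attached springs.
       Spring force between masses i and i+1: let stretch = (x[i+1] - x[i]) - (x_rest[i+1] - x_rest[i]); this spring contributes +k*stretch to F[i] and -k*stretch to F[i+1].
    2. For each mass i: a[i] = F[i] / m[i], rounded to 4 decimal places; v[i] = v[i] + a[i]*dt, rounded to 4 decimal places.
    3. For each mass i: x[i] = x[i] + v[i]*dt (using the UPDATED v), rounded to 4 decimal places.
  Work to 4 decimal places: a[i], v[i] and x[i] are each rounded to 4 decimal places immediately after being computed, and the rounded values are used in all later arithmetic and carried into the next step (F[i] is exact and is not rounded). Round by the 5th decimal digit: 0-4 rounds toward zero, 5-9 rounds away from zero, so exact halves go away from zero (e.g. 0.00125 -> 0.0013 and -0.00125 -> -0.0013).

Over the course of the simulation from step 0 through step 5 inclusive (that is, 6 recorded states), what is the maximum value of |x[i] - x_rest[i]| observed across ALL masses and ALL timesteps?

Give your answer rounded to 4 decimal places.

Step 0: x=[3.0000 10.0000 13.0000] v=[0.0000 0.0000 0.0000]
Step 1: x=[3.7500 8.0000 13.5000] v=[1.5000 -4.0000 1.0000]
Step 2: x=[4.5625 6.6250 13.2500] v=[1.6250 -2.7500 -0.5000]
Step 3: x=[4.8907 7.5313 11.6875] v=[0.6563 1.8125 -3.1250]
Step 4: x=[4.8790 9.1954 10.0469] v=[-0.0234 3.3281 -3.2812]
Step 5: x=[4.9464 9.1270 9.9806] v=[0.1348 -0.1368 -0.1327]
Max displacement = 2.0194

Answer: 2.0194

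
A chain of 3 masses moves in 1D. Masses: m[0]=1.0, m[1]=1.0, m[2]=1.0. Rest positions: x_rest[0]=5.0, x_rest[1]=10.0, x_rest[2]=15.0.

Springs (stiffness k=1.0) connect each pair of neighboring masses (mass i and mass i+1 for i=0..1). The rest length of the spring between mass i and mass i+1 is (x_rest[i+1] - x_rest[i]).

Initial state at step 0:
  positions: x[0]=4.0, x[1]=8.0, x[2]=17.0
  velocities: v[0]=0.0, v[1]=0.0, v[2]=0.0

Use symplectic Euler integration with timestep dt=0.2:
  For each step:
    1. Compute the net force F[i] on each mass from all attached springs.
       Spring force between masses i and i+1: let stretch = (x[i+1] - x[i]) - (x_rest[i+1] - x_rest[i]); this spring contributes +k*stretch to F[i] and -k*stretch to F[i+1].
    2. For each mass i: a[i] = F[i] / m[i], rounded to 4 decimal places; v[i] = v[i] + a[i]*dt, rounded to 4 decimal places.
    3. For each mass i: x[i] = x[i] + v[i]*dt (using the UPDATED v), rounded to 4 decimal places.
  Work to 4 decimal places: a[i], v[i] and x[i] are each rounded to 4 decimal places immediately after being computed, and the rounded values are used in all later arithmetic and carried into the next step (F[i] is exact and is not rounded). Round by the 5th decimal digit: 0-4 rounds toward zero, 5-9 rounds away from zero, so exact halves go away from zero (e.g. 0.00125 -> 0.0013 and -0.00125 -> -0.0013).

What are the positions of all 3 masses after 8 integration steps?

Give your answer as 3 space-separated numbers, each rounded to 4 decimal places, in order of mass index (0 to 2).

Step 0: x=[4.0000 8.0000 17.0000] v=[0.0000 0.0000 0.0000]
Step 1: x=[3.9600 8.2000 16.8400] v=[-0.2000 1.0000 -0.8000]
Step 2: x=[3.8896 8.5760 16.5344] v=[-0.3520 1.8800 -1.5280]
Step 3: x=[3.8067 9.0829 16.1105] v=[-0.4147 2.5344 -2.1197]
Step 4: x=[3.7348 9.6598 15.6055] v=[-0.3595 2.8847 -2.5252]
Step 5: x=[3.6999 10.2376 15.0626] v=[-0.1745 2.8888 -2.7143]
Step 6: x=[3.7265 10.7469 14.5267] v=[0.1330 2.5463 -2.6793]
Step 7: x=[3.8339 11.1265 14.0396] v=[0.5371 1.8982 -2.4353]
Step 8: x=[4.0330 11.3310 13.6360] v=[0.9956 1.0223 -2.0179]

Answer: 4.0330 11.3310 13.6360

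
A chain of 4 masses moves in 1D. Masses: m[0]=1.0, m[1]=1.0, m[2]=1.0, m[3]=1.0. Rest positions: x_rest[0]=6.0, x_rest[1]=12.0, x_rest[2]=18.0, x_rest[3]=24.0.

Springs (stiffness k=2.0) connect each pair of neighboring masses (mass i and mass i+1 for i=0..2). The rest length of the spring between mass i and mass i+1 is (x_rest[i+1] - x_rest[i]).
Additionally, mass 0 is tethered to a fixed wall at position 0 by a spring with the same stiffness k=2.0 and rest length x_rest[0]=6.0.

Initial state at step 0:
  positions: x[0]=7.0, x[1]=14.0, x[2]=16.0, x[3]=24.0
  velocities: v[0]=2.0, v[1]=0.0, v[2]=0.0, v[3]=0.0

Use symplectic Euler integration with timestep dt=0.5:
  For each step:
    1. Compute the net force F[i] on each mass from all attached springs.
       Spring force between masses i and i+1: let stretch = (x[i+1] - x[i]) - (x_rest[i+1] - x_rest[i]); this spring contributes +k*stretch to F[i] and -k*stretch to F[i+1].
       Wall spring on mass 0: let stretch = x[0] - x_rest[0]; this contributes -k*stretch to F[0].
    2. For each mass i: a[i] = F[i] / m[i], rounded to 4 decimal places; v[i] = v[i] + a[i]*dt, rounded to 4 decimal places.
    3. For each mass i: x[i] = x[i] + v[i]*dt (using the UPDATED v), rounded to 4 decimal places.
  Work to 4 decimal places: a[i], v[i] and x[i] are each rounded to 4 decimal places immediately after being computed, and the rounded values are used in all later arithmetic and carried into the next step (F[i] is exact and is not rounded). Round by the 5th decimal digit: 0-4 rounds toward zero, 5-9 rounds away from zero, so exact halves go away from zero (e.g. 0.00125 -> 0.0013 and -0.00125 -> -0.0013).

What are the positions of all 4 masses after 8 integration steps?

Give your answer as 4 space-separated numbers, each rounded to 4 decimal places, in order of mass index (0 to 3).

Step 0: x=[7.0000 14.0000 16.0000 24.0000] v=[2.0000 0.0000 0.0000 0.0000]
Step 1: x=[8.0000 11.5000 19.0000 23.0000] v=[2.0000 -5.0000 6.0000 -2.0000]
Step 2: x=[6.7500 11.0000 20.2500 23.0000] v=[-2.5000 -1.0000 2.5000 0.0000]
Step 3: x=[4.2500 13.0000 18.2500 24.6250] v=[-5.0000 4.0000 -4.0000 3.2500]
Step 4: x=[4.0000 13.2500 16.8125 26.0625] v=[-0.5000 0.5000 -2.8750 2.8750]
Step 5: x=[6.3750 10.6563 18.2188 25.8750] v=[4.7500 -5.1875 2.8125 -0.3750]
Step 6: x=[7.7032 9.7032 19.6719 24.8594] v=[2.6563 -1.9063 2.9062 -2.0312]
Step 7: x=[6.1798 12.7344 18.7344 24.2501] v=[-3.0469 6.0624 -1.8750 -1.2187]
Step 8: x=[4.8438 15.4883 17.5548 23.8829] v=[-2.6721 5.5078 -2.3593 -0.7344]

Answer: 4.8438 15.4883 17.5548 23.8829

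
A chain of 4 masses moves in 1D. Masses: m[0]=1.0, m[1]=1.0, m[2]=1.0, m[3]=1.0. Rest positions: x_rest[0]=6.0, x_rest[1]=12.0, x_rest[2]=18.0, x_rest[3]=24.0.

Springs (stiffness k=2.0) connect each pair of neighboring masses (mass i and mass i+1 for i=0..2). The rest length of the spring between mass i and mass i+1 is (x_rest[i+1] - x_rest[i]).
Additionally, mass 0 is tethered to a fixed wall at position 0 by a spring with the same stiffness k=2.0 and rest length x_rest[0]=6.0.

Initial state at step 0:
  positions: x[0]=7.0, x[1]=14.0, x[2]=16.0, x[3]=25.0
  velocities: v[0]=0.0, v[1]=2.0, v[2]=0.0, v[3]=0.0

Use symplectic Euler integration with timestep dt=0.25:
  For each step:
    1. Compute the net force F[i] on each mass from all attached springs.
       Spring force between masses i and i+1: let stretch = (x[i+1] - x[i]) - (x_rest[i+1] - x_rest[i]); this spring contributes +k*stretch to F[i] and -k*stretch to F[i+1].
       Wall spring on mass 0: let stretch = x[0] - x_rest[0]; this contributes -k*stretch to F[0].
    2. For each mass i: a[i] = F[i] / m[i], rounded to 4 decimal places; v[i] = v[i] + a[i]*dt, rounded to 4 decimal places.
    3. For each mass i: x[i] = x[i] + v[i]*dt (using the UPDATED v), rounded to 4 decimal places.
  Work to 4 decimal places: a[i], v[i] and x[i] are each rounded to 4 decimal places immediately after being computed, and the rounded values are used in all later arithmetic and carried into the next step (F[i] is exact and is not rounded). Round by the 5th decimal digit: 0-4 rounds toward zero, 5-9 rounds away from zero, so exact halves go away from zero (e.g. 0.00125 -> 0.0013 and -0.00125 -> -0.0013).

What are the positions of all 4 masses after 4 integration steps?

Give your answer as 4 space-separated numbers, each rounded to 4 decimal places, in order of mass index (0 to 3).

Answer: 6.6204 11.9659 20.9593 23.2234

Derivation:
Step 0: x=[7.0000 14.0000 16.0000 25.0000] v=[0.0000 2.0000 0.0000 0.0000]
Step 1: x=[7.0000 13.8750 16.8750 24.6250] v=[0.0000 -0.5000 3.5000 -1.5000]
Step 2: x=[6.9844 13.2656 18.3438 24.0313] v=[-0.0625 -2.4375 5.8750 -2.3750]
Step 3: x=[6.8809 12.5059 19.8887 23.4766] v=[-0.4141 -3.0390 6.1797 -2.2188]
Step 4: x=[6.6204 11.9659 20.9593 23.2234] v=[-1.0421 -2.1601 4.2823 -1.0128]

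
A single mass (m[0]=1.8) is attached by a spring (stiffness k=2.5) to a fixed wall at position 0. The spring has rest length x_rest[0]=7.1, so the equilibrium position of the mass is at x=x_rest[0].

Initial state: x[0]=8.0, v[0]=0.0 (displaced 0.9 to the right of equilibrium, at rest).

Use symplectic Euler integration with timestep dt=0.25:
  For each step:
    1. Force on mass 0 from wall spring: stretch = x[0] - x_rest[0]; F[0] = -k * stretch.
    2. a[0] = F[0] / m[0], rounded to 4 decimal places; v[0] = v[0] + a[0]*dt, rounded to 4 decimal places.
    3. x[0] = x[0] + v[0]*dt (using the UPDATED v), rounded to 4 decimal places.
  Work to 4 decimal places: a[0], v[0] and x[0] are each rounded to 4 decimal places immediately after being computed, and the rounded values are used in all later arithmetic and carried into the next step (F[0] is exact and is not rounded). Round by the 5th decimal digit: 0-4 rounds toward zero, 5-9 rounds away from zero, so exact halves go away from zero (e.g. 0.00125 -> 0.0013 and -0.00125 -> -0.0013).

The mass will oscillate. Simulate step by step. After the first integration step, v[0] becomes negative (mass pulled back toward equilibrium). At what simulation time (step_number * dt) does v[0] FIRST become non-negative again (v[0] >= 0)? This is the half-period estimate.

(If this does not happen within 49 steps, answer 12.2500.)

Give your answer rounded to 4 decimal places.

Step 0: x=[8.0000] v=[0.0000]
Step 1: x=[7.9219] v=[-0.3125]
Step 2: x=[7.7724] v=[-0.5979]
Step 3: x=[7.5646] v=[-0.8314]
Step 4: x=[7.3164] v=[-0.9927]
Step 5: x=[7.0494] v=[-1.0679]
Step 6: x=[6.7868] v=[-1.0503]
Step 7: x=[6.5514] v=[-0.9416]
Step 8: x=[6.3636] v=[-0.7511]
Step 9: x=[6.2398] v=[-0.4954]
Step 10: x=[6.1906] v=[-0.1967]
Step 11: x=[6.2204] v=[0.1191]
First v>=0 after going negative at step 11, time=2.7500

Answer: 2.7500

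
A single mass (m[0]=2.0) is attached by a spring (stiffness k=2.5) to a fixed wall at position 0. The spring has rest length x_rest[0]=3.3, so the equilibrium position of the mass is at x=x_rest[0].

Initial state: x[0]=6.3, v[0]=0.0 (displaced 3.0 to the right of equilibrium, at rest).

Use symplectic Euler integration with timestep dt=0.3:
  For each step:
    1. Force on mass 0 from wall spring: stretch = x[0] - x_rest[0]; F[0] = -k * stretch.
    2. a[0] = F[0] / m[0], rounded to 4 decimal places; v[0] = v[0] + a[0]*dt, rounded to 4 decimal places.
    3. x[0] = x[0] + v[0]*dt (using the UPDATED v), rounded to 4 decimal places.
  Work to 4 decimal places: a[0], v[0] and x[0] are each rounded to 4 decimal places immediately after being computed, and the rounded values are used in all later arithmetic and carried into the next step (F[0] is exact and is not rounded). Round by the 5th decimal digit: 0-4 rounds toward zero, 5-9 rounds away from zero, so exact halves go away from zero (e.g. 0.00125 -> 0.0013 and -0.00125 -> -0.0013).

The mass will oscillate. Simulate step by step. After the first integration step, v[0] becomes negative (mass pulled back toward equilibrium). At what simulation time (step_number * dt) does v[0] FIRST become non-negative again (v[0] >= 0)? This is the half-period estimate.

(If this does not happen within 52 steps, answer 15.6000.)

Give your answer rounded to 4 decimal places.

Step 0: x=[6.3000] v=[0.0000]
Step 1: x=[5.9625] v=[-1.1250]
Step 2: x=[5.3255] v=[-2.1234]
Step 3: x=[4.4606] v=[-2.8830]
Step 4: x=[3.4651] v=[-3.3182]
Step 5: x=[2.4511] v=[-3.3801]
Step 6: x=[1.5326] v=[-3.0618]
Step 7: x=[0.8129] v=[-2.3990]
Step 8: x=[0.3730] v=[-1.4663]
Step 9: x=[0.2624] v=[-0.3687]
Step 10: x=[0.4935] v=[0.7704]
First v>=0 after going negative at step 10, time=3.0000

Answer: 3.0000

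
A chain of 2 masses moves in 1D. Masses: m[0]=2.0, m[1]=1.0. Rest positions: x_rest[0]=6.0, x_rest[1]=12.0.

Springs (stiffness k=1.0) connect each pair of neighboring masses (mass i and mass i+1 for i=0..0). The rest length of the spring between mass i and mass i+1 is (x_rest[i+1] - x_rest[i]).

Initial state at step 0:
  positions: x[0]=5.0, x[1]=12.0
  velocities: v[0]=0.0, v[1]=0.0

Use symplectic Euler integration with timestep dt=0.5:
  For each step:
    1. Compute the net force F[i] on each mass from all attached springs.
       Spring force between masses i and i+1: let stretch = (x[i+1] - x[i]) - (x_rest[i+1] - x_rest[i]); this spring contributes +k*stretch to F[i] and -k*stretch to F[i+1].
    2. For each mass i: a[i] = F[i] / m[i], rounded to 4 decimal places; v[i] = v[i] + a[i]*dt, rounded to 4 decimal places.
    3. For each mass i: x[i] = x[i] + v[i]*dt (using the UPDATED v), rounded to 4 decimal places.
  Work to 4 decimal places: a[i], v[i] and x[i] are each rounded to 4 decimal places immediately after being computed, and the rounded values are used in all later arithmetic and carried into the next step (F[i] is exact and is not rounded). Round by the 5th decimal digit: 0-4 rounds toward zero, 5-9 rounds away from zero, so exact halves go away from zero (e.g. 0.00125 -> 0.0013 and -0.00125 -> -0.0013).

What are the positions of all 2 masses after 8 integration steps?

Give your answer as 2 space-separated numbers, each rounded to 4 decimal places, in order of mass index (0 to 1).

Step 0: x=[5.0000 12.0000] v=[0.0000 0.0000]
Step 1: x=[5.1250 11.7500] v=[0.2500 -0.5000]
Step 2: x=[5.3282 11.3438] v=[0.4063 -0.8125]
Step 3: x=[5.5333 10.9337] v=[0.4102 -0.8203]
Step 4: x=[5.6635 10.6735] v=[0.2603 -0.5205]
Step 5: x=[5.6699 10.6608] v=[0.0128 -0.0255]
Step 6: x=[5.5502 10.9004] v=[-0.2395 0.4791]
Step 7: x=[5.3492 11.3024] v=[-0.4020 0.8040]
Step 8: x=[5.1424 11.7161] v=[-0.4137 0.8274]

Answer: 5.1424 11.7161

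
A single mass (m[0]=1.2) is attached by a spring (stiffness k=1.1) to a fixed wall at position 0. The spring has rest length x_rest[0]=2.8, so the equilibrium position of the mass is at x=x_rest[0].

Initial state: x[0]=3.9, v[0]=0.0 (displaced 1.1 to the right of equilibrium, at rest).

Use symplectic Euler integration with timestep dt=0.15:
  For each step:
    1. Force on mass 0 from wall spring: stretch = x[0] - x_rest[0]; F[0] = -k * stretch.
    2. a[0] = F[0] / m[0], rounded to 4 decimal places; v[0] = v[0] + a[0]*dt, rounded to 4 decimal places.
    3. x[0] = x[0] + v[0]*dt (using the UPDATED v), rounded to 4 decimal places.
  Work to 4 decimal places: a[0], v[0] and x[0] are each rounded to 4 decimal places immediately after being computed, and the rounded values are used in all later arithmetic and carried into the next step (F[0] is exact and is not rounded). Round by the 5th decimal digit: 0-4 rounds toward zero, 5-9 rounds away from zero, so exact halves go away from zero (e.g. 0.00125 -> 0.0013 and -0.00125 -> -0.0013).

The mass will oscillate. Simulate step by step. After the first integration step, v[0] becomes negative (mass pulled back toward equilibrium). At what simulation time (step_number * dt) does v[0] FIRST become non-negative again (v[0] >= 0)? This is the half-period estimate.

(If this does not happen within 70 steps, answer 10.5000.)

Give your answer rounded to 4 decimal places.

Step 0: x=[3.9000] v=[0.0000]
Step 1: x=[3.8773] v=[-0.1512]
Step 2: x=[3.8324] v=[-0.2993]
Step 3: x=[3.7662] v=[-0.4413]
Step 4: x=[3.6801] v=[-0.5742]
Step 5: x=[3.5758] v=[-0.6952]
Step 6: x=[3.4555] v=[-0.8019]
Step 7: x=[3.3217] v=[-0.8920]
Step 8: x=[3.1771] v=[-0.9637]
Step 9: x=[3.0248] v=[-1.0156]
Step 10: x=[2.8678] v=[-1.0465]
Step 11: x=[2.7094] v=[-1.0558]
Step 12: x=[2.5529] v=[-1.0433]
Step 13: x=[2.4015] v=[-1.0093]
Step 14: x=[2.2583] v=[-0.9545]
Step 15: x=[2.1263] v=[-0.8800]
Step 16: x=[2.0082] v=[-0.7874]
Step 17: x=[1.9064] v=[-0.6785]
Step 18: x=[1.8231] v=[-0.5556]
Step 19: x=[1.7599] v=[-0.4213]
Step 20: x=[1.7182] v=[-0.2783]
Step 21: x=[1.6988] v=[-0.1295]
Step 22: x=[1.7021] v=[0.0219]
First v>=0 after going negative at step 22, time=3.3000

Answer: 3.3000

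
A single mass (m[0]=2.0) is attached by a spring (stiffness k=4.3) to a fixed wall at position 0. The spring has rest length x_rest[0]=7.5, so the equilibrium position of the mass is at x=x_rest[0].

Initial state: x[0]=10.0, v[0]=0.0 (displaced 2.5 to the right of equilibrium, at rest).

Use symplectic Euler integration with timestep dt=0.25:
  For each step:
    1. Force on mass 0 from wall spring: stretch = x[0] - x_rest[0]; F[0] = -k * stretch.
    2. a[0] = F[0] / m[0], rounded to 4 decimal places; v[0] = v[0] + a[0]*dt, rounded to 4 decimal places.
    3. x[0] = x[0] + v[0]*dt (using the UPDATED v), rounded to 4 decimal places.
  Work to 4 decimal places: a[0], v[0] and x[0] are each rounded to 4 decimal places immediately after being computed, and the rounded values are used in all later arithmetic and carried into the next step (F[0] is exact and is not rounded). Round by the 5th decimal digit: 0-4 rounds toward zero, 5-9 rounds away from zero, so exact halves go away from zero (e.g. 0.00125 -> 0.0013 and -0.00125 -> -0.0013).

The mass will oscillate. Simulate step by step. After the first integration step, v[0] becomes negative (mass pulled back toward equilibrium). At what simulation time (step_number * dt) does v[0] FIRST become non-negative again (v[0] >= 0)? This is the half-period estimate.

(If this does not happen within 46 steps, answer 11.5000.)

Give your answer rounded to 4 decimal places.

Step 0: x=[10.0000] v=[0.0000]
Step 1: x=[9.6641] v=[-1.3438]
Step 2: x=[9.0374] v=[-2.5070]
Step 3: x=[8.2041] v=[-3.3334]
Step 4: x=[7.2761] v=[-3.7119]
Step 5: x=[6.3782] v=[-3.5916]
Step 6: x=[5.6311] v=[-2.9886]
Step 7: x=[5.1351] v=[-1.9841]
Step 8: x=[4.9569] v=[-0.7130]
Step 9: x=[5.1204] v=[0.6539]
First v>=0 after going negative at step 9, time=2.2500

Answer: 2.2500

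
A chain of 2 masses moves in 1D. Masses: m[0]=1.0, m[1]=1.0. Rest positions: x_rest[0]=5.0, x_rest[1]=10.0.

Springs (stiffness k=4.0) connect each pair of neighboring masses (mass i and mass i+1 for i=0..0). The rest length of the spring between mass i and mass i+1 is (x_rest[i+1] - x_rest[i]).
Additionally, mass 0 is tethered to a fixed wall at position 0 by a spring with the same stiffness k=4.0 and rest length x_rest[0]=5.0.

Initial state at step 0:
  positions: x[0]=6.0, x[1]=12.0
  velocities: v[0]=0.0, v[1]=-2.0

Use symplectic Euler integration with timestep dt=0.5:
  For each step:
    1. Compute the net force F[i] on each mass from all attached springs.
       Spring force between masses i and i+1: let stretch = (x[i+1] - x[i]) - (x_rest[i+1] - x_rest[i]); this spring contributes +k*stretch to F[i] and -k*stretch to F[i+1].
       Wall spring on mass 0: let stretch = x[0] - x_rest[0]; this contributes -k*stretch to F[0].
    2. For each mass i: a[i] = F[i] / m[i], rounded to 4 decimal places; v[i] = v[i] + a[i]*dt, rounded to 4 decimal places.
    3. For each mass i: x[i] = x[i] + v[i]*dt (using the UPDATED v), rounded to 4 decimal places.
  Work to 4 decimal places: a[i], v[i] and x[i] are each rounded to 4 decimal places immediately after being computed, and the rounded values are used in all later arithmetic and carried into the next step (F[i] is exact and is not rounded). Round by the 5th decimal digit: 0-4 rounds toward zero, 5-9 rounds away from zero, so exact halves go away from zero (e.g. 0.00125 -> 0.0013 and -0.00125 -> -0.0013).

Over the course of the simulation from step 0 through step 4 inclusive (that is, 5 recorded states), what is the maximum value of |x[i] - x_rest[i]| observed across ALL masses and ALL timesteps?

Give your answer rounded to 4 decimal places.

Answer: 3.0000

Derivation:
Step 0: x=[6.0000 12.0000] v=[0.0000 -2.0000]
Step 1: x=[6.0000 10.0000] v=[0.0000 -4.0000]
Step 2: x=[4.0000 9.0000] v=[-4.0000 -2.0000]
Step 3: x=[3.0000 8.0000] v=[-2.0000 -2.0000]
Step 4: x=[4.0000 7.0000] v=[2.0000 -2.0000]
Max displacement = 3.0000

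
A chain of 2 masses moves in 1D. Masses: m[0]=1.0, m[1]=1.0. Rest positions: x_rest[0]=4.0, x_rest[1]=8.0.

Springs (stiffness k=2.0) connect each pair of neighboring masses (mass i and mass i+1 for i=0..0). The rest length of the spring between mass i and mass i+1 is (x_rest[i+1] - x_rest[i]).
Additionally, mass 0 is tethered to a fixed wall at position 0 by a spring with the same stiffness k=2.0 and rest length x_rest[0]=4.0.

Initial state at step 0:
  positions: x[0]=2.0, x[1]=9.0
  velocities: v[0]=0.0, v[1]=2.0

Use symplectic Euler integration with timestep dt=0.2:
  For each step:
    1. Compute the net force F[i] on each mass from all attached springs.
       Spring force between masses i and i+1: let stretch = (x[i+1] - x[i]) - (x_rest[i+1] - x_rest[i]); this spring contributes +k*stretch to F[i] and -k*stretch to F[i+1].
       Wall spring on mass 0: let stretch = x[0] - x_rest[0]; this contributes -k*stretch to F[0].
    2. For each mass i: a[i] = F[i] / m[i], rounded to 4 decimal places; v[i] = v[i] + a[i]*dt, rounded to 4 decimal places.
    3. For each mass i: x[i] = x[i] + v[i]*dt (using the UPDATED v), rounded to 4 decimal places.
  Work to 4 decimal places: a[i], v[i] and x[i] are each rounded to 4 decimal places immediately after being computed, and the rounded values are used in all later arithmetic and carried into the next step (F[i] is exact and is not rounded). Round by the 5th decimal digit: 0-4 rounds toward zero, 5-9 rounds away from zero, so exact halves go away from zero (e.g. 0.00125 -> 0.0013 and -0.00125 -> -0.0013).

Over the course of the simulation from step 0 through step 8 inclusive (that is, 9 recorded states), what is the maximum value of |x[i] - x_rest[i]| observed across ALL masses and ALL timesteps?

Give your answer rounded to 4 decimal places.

Step 0: x=[2.0000 9.0000] v=[0.0000 2.0000]
Step 1: x=[2.4000 9.1600] v=[2.0000 0.8000]
Step 2: x=[3.1488 9.0992] v=[3.7440 -0.3040]
Step 3: x=[4.1217 8.8824] v=[4.8646 -1.0842]
Step 4: x=[5.1457 8.6047] v=[5.1202 -1.3885]
Step 5: x=[6.0348 8.3703] v=[4.4455 -1.1721]
Step 6: x=[6.6280 8.2690] v=[2.9658 -0.5063]
Step 7: x=[6.8222 8.3565] v=[0.9710 0.4373]
Step 8: x=[6.5934 8.6412] v=[-1.1442 1.4236]
Max displacement = 2.8222

Answer: 2.8222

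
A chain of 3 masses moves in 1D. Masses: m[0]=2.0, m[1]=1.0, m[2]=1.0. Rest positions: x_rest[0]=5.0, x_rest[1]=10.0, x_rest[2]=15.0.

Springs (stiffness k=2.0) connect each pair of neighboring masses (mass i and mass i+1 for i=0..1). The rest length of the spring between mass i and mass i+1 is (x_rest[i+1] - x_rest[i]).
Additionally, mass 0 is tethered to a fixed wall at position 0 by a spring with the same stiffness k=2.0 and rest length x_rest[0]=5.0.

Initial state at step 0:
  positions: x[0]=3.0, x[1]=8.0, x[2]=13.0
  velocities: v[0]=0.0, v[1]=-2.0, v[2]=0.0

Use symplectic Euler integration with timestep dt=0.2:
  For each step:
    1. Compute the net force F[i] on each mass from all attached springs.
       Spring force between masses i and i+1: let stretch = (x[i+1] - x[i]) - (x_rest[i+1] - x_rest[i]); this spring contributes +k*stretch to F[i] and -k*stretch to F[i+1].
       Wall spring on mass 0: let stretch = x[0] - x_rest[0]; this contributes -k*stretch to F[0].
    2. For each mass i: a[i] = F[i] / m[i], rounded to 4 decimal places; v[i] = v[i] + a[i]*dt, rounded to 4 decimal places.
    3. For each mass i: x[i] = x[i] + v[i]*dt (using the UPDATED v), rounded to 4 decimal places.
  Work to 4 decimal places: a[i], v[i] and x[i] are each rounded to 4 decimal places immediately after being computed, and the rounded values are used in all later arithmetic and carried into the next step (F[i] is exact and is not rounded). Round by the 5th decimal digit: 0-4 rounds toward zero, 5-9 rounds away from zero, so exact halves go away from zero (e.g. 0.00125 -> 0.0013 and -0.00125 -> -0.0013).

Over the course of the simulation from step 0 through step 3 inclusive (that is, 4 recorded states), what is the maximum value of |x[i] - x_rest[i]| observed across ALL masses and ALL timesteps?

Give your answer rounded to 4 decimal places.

Answer: 2.9276

Derivation:
Step 0: x=[3.0000 8.0000 13.0000] v=[0.0000 -2.0000 0.0000]
Step 1: x=[3.0800 7.6000 13.0000] v=[0.4000 -2.0000 0.0000]
Step 2: x=[3.2176 7.2704 12.9680] v=[0.6880 -1.6480 -0.1600]
Step 3: x=[3.3886 7.0724 12.8802] v=[0.8550 -0.9901 -0.4390]
Max displacement = 2.9276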